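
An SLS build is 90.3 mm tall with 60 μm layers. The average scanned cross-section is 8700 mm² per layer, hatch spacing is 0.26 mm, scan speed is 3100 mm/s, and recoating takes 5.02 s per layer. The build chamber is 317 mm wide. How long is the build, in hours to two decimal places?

6.61 hours

Layers = ⌈90.3/0.06⌉ = 1505.
Per-layer scan distance: 8700 / 0.26 → 33461.5 mm.
Per-layer scan time = 33461.5 / 3100, so 10.794 s.
Per-layer time = 10.794 + 5.02 = 15.814 s.
Total: 1505 × 15.814 s = 23800.07 s → 6.61 hours.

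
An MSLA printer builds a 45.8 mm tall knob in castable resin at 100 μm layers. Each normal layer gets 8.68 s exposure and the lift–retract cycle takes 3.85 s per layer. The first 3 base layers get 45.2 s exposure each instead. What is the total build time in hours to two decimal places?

Number of layers: 45.8 / 0.1 → 458 (rounded up).
Base layers: 3 × (45.2 + 3.85) → 147.15 s.
Regular layers = 455 × (8.68 + 3.85), so 5701.15 s.
Sum: 147.15 + 5701.15 = 5848.3 s → 1.62 hours.

1.62 hours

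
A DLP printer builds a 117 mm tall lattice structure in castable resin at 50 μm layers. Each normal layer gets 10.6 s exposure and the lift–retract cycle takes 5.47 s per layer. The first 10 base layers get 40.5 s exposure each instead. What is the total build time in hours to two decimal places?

Layers = ⌈117/0.05⌉ = 2340.
Bottom layers = 10 × (40.5 + 5.47), so 459.7 s.
Normal layers = 2330 × (10.6 + 5.47), so 37443.1 s.
Total = 459.7 + 37443.1 = 37902.8 s = 10.53 hours.

10.53 hours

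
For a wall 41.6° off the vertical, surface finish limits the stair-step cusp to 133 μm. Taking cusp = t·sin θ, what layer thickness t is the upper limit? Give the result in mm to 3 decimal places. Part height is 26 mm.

sin(41.6°) = 0.6639; t_max = 0.133/0.6639 = 0.200 mm.

0.200 mm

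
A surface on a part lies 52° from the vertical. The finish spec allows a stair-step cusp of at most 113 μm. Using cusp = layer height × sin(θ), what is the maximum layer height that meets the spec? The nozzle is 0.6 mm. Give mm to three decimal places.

0.143 mm

t = h_c / sin θ = 0.113 / 0.7880 = 0.143 mm.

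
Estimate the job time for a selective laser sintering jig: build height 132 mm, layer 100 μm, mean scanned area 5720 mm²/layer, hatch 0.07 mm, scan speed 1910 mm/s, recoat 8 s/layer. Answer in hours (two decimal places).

Number of layers: 132 / 0.1 → 1320 (rounded up).
Per-layer scan distance = 5720 / 0.07 = 81714.3 mm.
Laser time per layer = 81714.3 / 1910 = 42.7824 s.
Time per layer = 42.7824 + 8, so 50.7824 s.
Total: 1320 × 50.7824 s = 67032.768 s → 18.62 hours.

18.62 hours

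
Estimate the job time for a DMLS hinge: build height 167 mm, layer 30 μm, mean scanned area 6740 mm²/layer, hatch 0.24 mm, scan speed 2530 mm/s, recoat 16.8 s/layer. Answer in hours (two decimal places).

43.14 hours

Layer count = ceil(167 / 0.03) = 5567.
Hatch length per layer = 6740 / 0.24 = 28083.3 mm.
Per-layer scan time = 28083.3 / 2530 = 11.1001 s.
Per-layer time: 11.1001 + 16.8 → 27.9001 s.
Build time = 5567 × 27.9001 = 155319.8567 s = 43.14 hours.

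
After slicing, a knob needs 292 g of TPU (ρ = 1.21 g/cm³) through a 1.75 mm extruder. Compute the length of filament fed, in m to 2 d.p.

100.33 m

Volume = 292 g / 1.21 g·cm⁻³ = 241.3223 cm³ = 241322.3 mm³.
Cross-section of 1.75 mm filament: π·(1.75/2)² = 2.4053 mm².
L = V/A = 241322.3/2.4053 = 100329.4 mm → 100.33 m.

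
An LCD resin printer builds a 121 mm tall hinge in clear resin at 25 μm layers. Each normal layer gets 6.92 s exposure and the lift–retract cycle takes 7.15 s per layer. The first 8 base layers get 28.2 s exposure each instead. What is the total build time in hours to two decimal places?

Number of layers: 121 / 0.025 → 4840 (rounded up).
Base layers: 8 × (28.2 + 7.15) → 282.8 s.
Remaining layers: 4832 × (6.92 + 7.15) → 67986.24 s.
Sum: 282.8 + 67986.24 = 68269.04 s → 18.96 hours.

18.96 hours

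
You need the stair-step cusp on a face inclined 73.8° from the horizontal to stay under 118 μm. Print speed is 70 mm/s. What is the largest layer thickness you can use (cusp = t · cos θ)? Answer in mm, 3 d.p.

Layer height = cusp / cos(73.8°) = 0.118 / 0.2790 = 0.423 mm.

0.423 mm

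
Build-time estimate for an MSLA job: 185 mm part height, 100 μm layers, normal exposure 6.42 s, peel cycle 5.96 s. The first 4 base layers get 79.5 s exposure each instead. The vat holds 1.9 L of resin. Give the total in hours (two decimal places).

Layer count = ceil(185 / 0.1) = 1850.
Bottom layers = 4 × (79.5 + 5.96), so 341.84 s.
Regular layers: 1846 × (6.42 + 5.96) → 22853.48 s.
Sum: 341.84 + 22853.48 = 23195.32 s → 6.44 hours.

6.44 hours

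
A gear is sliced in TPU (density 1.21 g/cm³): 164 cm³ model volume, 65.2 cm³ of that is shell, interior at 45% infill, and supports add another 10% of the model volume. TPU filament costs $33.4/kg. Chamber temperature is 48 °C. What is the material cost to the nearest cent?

$5.09

Volume inside the shell = 164 − 65.2 = 98.8 cm³.
Deposited infill: 0.45 × 98.8 → 44.46 cm³.
Support = 0.10 × 164, so 16.4 cm³.
Deposited volume = 65.2 + 44.46 + 16.4 = 126.06 cm³.
Mass: 126.06 × 1.21 → 152.5326 g.
Cost = 152.5326 g / 1000 × $33.4/kg = $5.09.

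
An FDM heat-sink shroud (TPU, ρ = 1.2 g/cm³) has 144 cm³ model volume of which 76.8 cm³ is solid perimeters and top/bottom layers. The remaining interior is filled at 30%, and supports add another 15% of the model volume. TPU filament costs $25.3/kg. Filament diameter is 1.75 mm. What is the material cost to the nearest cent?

$3.60

Interior volume = 144 − 76.8 = 67.2 cm³.
Deposited infill: 0.30 × 67.2 → 20.16 cm³.
Support = 0.15 × 144, so 21.6 cm³.
Deposited volume: 76.8 + 20.16 + 21.6 → 118.56 cm³.
Mass: 118.56 × 1.2 → 142.272 g.
At $25.3/kg: 142.272/1000 × 25.3 = $3.60.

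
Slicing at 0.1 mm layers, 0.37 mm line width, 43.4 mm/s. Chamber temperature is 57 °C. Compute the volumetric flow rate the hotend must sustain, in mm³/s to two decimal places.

1.61

A = 0.1 × 0.37 = 0.037 mm².
Q = v·A = 43.4 × 0.037 = 1.61 mm³/s.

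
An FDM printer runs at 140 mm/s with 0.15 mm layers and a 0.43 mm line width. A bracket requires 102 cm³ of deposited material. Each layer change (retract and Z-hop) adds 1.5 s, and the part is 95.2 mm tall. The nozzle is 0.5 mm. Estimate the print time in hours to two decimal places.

Extrusion cross-section = 0.15 × 0.43, so 0.0645 mm².
Path length: 102000 mm³ / 0.0645 mm² → 1581395.3 mm.
Time extruding = 1581395.3 / 140 = 11295.7 s.
Number of layers: 95.2 / 0.15 → 635 (rounded up).
Z-hop total = 635 × 1.5, so 952.5 s.
Altogether 11295.7 + 952.5 = 12248.2 s, i.e. 3.40 hours.

3.40 hours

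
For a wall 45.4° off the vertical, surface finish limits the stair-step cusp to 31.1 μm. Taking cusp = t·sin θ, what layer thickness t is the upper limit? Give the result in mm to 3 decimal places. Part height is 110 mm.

Layer height = cusp / sin(45.4°) = 0.0311 / 0.7120 = 0.044 mm.

0.044 mm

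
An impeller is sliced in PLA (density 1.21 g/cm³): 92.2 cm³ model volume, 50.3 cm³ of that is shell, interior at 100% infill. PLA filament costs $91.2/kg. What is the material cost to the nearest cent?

Interior volume = 92.2 − 50.3 = 41.9 cm³.
Infill deposited = 1.00 × 41.9 = 41.9 cm³.
Deposited volume = 50.3 + 41.9 = 92.2 cm³.
Mass = 92.2 × 1.21 = 111.562 g.
Cost = 111.562 g / 1000 × $91.2/kg = $10.17.

$10.17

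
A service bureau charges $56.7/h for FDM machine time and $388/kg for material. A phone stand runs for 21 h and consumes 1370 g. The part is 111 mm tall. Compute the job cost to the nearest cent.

Machine cost = 56.7 × 21, so $1190.70.
Feedstock cost = 388 × 1370/1000 = $531.56.
Job cost: 1190.70 + 531.56 = $1722.26.

$1722.26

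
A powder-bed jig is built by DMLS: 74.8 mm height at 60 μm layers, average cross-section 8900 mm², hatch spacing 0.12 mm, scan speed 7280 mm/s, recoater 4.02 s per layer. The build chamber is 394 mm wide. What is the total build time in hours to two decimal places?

4.92 hours

Number of layers: 74.8 / 0.06 → 1247 (rounded up).
Hatch length per layer: 8900 / 0.12 → 74166.7 mm.
Per-layer scan time = 74166.7 / 7280, so 10.1877 s.
Time per layer = 10.1877 + 4.02 = 14.2077 s.
Build time = 1247 × 14.2077 = 17717.0019 s = 4.92 hours.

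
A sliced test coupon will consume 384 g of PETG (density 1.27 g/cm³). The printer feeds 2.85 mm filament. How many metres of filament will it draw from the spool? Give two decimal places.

47.40 m

Extruded volume: 384/1.27 = 302.3622 cm³ (302362.2 mm³).
Filament cross-section = π × (2.85/2)² = 6.3794 mm².
Length = 302362.2 / 6.3794 = 47396.65 mm = 47.40 m.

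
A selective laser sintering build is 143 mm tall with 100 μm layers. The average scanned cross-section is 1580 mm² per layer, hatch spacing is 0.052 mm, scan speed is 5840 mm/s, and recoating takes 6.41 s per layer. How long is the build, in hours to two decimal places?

4.61 hours

Layer count = ceil(143 / 0.1) = 1430.
Hatch length per layer = 1580 / 0.052, so 30384.6 mm.
Per-layer scan time = 30384.6 / 5840 = 5.2028 s.
Per-layer time = 5.2028 + 6.41 = 11.6128 s.
Build time = 1430 × 11.6128 = 16606.304 s = 4.61 hours.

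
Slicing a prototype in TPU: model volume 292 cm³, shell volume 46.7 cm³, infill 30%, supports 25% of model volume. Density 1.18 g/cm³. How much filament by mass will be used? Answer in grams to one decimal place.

Infill region: 292 − 46.7 → 245.3 cm³.
Infill volume: 0.30 × 245.3 → 73.59 cm³.
Support = 0.25 × 292 = 73 cm³.
Deposited volume = 46.7 + 73.59 + 73, so 193.29 cm³.
Mass = 193.29 × 1.18, so 228.0822 g.

228.1 g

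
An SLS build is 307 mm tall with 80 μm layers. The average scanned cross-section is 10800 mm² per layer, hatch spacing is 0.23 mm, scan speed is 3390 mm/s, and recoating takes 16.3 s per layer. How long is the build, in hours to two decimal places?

Layers = ⌈307/0.08⌉ = 3838.
Per-layer scan distance = 10800 / 0.23, so 46956.5 mm.
Scan time per layer = 46956.5 / 3390 = 13.8515 s.
Per-layer time = 13.8515 + 16.3, so 30.1515 s.
Build time = 3838 × 30.1515 = 115721.457 s = 32.14 hours.

32.14 hours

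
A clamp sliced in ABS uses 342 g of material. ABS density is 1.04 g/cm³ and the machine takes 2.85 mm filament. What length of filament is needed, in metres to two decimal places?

51.55 m

Extruded volume: 342/1.04 = 328.8462 cm³ (328846.2 mm³).
Cross-section of 2.85 mm filament: π·(2.85/2)² = 6.3794 mm².
Length = 328846.2 / 6.3794 = 51548.14 mm = 51.55 m.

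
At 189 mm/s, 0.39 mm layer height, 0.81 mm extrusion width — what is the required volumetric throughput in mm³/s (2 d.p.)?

59.71

Extrusion cross-section = 0.39 × 0.81, so 0.3159 mm².
Volumetric flow = 189 × 0.3159 = 59.71 mm³/s.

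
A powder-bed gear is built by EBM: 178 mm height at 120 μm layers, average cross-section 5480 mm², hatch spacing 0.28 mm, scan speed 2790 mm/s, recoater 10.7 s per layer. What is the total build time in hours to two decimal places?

7.30 hours

Layers = ⌈178/0.12⌉ = 1484.
Per-layer scan distance: 5480 / 0.28 → 19571.4 mm.
Per-layer scan time = 19571.4 / 2790, so 7.0148 s.
Per-layer time = 7.0148 + 10.7 = 17.7148 s.
Build time = 1484 × 17.7148 = 26288.7632 s = 7.30 hours.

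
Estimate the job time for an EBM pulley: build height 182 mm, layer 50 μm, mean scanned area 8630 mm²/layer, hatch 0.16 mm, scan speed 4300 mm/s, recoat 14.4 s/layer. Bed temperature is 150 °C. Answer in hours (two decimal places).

Layers = ⌈182/0.05⌉ = 3640.
Per-layer scan distance = 8630 / 0.16 = 53937.5 mm.
Per-layer scan time: 53937.5 / 4300 → 12.5436 s.
Per-layer time = 12.5436 + 14.4, so 26.9436 s.
Build time = 3640 × 26.9436 = 98074.704 s = 27.24 hours.

27.24 hours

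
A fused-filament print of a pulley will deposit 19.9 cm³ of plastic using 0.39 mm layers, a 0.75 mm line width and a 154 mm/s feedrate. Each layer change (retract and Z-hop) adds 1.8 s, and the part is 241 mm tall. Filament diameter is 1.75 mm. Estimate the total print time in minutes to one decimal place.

Bead cross-section = 0.39 × 0.75, so 0.2925 mm².
Total extruded path = 19900/0.2925 = 68034.2 mm.
Extrusion time: 68034.2 / 154 → 441.8 s.
Layers = ⌈241/0.39⌉ = 618.
Z-hop total = 618 × 1.8 = 1112.4 s.
Altogether 441.8 + 1112.4 = 1554.2 s, i.e. 25.9 minutes.

25.9 minutes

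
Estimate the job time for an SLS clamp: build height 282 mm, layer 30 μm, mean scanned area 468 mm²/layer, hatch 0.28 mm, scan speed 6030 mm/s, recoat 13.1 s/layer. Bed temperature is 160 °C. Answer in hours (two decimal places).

34.93 hours

Number of layers: 282 / 0.03 → 9400 (rounded up).
Hatch length per layer = 468 / 0.28 = 1671.4 mm.
Scan time per layer: 1671.4 / 6030 → 0.2772 s.
Time per layer = 0.2772 + 13.1, so 13.3772 s.
Total: 9400 × 13.3772 s = 125745.68 s → 34.93 hours.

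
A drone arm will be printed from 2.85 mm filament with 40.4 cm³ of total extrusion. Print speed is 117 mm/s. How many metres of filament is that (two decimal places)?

Filament cross-section = π × (2.85/2)² = 6.3794 mm².
L = 40400 mm³ / 6.3794 mm² = 6332.88 mm, i.e. 6.33 m.

6.33 m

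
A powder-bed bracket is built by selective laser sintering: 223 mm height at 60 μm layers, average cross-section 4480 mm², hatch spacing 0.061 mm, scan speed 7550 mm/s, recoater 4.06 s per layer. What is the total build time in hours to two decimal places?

Number of layers: 223 / 0.06 → 3717 (rounded up).
Hatch length per layer: 4480 / 0.061 → 73442.6 mm.
Scan time per layer = 73442.6 / 7550 = 9.7275 s.
Layer cycle = 9.7275 + 4.06 = 13.7875 s.
Build time = 3717 × 13.7875 = 51248.1375 s = 14.24 hours.

14.24 hours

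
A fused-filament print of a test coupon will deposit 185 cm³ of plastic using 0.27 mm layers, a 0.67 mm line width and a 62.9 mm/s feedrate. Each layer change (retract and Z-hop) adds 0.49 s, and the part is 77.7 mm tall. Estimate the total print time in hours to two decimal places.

4.56 hours

Line area = 0.27 × 0.67, so 0.1809 mm².
Path length: 185000 mm³ / 0.1809 mm² → 1022664.5 mm.
Print-move time = 1022664.5 / 62.9 = 16258.6 s.
Layer count = ceil(77.7 / 0.27) = 288.
Layer-change overhead: 288 × 0.49 → 141.12 s.
Altogether 16258.6 + 141.12 = 16399.72 s, i.e. 4.56 hours.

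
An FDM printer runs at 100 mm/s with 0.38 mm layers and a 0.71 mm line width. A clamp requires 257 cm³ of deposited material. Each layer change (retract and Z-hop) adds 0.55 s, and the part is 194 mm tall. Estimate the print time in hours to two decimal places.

Bead cross-section = 0.38 × 0.71 = 0.2698 mm².
Path length: 257000 mm³ / 0.2698 mm² → 952557.4 mm.
Extrusion time: 952557.4 / 100 → 9525.6 s.
Layers = ⌈194/0.38⌉ = 511.
Layer-change overhead = 511 × 0.55 = 281.05 s.
Total = 9525.6 + 281.05 = 9806.65 s = 2.72 hours.

2.72 hours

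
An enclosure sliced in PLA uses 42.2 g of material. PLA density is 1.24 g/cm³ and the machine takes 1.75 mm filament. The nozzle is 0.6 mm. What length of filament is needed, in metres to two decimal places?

14.15 m

Extruded volume: 42.2/1.24 = 34.0323 cm³ (34032.3 mm³).
Cross-section of 1.75 mm filament: π·(1.75/2)² = 2.4053 mm².
L = V/A = 34032.3/2.4053 = 14148.88 mm → 14.15 m.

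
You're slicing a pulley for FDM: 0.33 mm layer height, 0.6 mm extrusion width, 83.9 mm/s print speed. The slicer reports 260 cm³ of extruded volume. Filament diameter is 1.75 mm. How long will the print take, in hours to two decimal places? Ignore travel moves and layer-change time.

Bead cross-section: 0.33 × 0.6 → 0.198 mm².
Total extruded path = 260000/0.198 = 1313131.3 mm.
Extrusion time: 1313131.3 / 83.9 → 15651.1 s.
In the requested units: 15651.1 s = 4.35 hours.

4.35 hours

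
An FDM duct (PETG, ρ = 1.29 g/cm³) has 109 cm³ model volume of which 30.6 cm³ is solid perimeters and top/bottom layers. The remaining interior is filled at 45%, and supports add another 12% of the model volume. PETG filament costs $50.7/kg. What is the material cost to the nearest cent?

Interior volume: 109 − 30.6 → 78.4 cm³.
Infill volume: 0.45 × 78.4 → 35.28 cm³.
Support = 0.12 × 109, so 13.08 cm³.
Total extruded = 30.6 + 35.28 + 13.08, so 78.96 cm³.
Mass: 78.96 × 1.29 → 101.8584 g.
At $50.7/kg: 101.8584/1000 × 50.7 = $5.16.

$5.16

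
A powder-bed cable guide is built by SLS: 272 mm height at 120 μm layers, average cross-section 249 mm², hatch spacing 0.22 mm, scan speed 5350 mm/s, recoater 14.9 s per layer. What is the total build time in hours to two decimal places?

9.52 hours

Number of layers: 272 / 0.12 → 2267 (rounded up).
Per-layer scan distance = 249 / 0.22, so 1131.8 mm.
Scan time per layer: 1131.8 / 5350 → 0.2116 s.
Time per layer = 0.2116 + 14.9 = 15.1116 s.
Build time = 2267 × 15.1116 = 34257.9972 s = 9.52 hours.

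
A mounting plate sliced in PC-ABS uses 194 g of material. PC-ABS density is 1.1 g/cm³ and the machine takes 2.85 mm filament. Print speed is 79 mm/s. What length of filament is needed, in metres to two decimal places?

27.65 m

Extruded volume: 194/1.1 = 176.3636 cm³ (176363.6 mm³).
Cross-section of 2.85 mm filament: π·(2.85/2)² = 6.3794 mm².
Length = 176363.6 / 6.3794 = 27645.8 mm = 27.65 m.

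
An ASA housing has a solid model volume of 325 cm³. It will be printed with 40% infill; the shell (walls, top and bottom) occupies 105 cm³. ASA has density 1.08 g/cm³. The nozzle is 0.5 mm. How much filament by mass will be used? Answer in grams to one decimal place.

Infill region = 325 − 105, so 220 cm³.
Infill deposited: 0.40 × 220 → 88 cm³.
Total extruded = 105 + 88 = 193 cm³.
Mass: 193 × 1.08 → 208.44 g.

208.4 g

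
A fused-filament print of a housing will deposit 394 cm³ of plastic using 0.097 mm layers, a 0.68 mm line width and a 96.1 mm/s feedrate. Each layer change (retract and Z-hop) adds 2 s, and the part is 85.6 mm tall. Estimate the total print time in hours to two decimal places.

Line area = 0.097 × 0.68 = 0.06596 mm².
Total extruded path = 394000/0.06596 = 5973317.2 mm.
Print-move time = 5973317.2 / 96.1, so 62157.3 s.
Layer count = ceil(85.6 / 0.097) = 883.
Non-print overhead: 883 × 2 → 1766 s.
Altogether 62157.3 + 1766 = 63923.3 s, i.e. 17.76 hours.

17.76 hours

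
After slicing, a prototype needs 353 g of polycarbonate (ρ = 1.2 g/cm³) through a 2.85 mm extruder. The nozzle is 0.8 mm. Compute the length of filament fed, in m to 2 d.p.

46.11 m

Extruded volume: 353/1.2 = 294.1667 cm³ (294166.7 mm³).
A = π r² = π × 1.425² = 6.3794 mm².
Length = 294166.7 / 6.3794 = 46111.97 mm = 46.11 m.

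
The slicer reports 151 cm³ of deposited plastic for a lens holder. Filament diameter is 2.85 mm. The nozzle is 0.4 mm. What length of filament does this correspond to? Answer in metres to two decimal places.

A = π r² = π × 1.425² = 6.3794 mm².
L = 151000 mm³ / 6.3794 mm² = 23669.94 mm, i.e. 23.67 m.

23.67 m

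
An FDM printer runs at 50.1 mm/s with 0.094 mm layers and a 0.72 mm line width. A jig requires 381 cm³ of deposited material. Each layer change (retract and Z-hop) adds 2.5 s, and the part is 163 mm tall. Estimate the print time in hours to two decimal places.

Extrusion cross-section: 0.094 × 0.72 → 0.06768 mm².
Total extruded path = 381000/0.06768 = 5629432.6 mm.
Time extruding: 5629432.6 / 50.1 → 112363.9 s.
Number of layers: 163 / 0.094 → 1735 (rounded up).
Z-hop total = 1735 × 2.5 = 4337.5 s.
Altogether 112363.9 + 4337.5 = 116701.4 s, i.e. 32.42 hours.

32.42 hours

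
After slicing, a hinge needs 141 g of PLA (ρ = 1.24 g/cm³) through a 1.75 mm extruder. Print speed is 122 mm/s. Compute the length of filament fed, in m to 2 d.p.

47.27 m

Extruded volume: 141/1.24 = 113.7097 cm³ (113709.7 mm³).
Cross-section of 1.75 mm filament: π·(1.75/2)² = 2.4053 mm².
L = V/A = 113709.7/2.4053 = 47274.64 mm → 47.27 m.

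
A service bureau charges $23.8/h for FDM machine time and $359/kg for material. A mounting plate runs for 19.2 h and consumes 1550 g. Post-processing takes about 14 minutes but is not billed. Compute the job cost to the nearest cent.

Machine-time cost: 23.8 × 19.2 → $456.96.
Feedstock cost = 359 × 1550/1000 = $556.45.
Job cost: 456.96 + 556.45 = $1013.41.

$1013.41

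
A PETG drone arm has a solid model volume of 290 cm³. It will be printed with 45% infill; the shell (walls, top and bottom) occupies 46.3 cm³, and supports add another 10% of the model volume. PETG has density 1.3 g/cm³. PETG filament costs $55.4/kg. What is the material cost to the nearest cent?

$13.32

Volume inside the shell: 290 − 46.3 → 243.7 cm³.
Infill volume = 0.45 × 243.7, so 109.665 cm³.
Support = 0.10 × 290 = 29 cm³.
Total extruded = 46.3 + 109.665 + 29, so 184.965 cm³.
Mass = 184.965 × 1.3 = 240.4545 g.
Cost = 240.4545 g / 1000 × $55.4/kg = $13.32.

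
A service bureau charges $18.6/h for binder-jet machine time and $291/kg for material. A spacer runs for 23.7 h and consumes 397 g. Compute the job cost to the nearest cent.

Machine-time cost: 18.6 × 23.7 → $440.82.
Material charge = 291 × 397/1000 = $115.527.
Total = 440.82 + 115.527 = 556.347 ≈ $556.35.

$556.35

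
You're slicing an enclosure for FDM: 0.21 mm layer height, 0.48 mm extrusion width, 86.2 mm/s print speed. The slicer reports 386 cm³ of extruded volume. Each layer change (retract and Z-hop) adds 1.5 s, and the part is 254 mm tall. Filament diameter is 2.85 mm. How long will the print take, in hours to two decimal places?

Extrusion cross-section = 0.21 × 0.48, so 0.1008 mm².
Total extruded path = 386000/0.1008 = 3829365.1 mm.
Print-move time: 3829365.1 / 86.2 → 44424.2 s.
Number of layers: 254 / 0.21 → 1210 (rounded up).
Layer-change overhead = 1210 × 1.5, so 1815 s.
Total = 44424.2 + 1815 = 46239.2 s = 12.84 hours.

12.84 hours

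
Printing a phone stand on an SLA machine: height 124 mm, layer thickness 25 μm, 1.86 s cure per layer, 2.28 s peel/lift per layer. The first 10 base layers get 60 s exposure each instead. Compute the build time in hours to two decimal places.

5.87 hours

Layer count = ceil(124 / 0.025) = 4960.
Base layers = 10 × (60 + 2.28) = 622.8 s.
Normal layers = 4950 × (1.86 + 2.28), so 20493 s.
Total = 622.8 + 20493 = 21115.8 s = 5.87 hours.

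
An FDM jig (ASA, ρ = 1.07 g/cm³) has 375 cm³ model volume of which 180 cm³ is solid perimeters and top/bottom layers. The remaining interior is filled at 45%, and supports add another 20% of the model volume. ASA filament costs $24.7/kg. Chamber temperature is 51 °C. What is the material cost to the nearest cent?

$9.06

Volume inside the shell = 375 − 180 = 195 cm³.
Infill deposited = 0.45 × 195, so 87.75 cm³.
Support = 0.20 × 375, so 75 cm³.
Total printed volume = 180 + 87.75 + 75 = 342.75 cm³.
Mass: 342.75 × 1.07 → 366.7425 g.
At $24.7/kg: 366.7425/1000 × 24.7 = $9.06.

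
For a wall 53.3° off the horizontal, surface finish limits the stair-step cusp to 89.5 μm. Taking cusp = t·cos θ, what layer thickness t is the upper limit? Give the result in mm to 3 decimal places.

t = h_c / cos θ = 0.0895 / 0.5976 = 0.150 mm.

0.150 mm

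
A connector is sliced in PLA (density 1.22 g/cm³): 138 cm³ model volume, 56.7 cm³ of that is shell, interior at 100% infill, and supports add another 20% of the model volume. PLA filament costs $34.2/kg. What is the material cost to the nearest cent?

Interior volume = 138 − 56.7 = 81.3 cm³.
Deposited infill: 1.00 × 81.3 → 81.3 cm³.
Support = 0.20 × 138 = 27.6 cm³.
Total printed volume = 56.7 + 81.3 + 27.6, so 165.6 cm³.
Mass = 165.6 × 1.22, so 202.032 g.
At $34.2/kg: 202.032/1000 × 34.2 = $6.91.

$6.91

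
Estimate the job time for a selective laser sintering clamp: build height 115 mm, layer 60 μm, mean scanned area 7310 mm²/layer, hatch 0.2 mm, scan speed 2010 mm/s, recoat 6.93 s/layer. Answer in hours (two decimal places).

13.37 hours

Layer count = ceil(115 / 0.06) = 1917.
Scan path per layer = 7310 / 0.2 = 36550 mm.
Scan time per layer = 36550 / 2010 = 18.1841 s.
Layer cycle: 18.1841 + 6.93 → 25.1141 s.
Total: 1917 × 25.1141 s = 48143.7297 s → 13.37 hours.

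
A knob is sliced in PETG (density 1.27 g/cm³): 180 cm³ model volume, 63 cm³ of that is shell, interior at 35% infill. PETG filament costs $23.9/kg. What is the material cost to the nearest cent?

$3.16

Infill region = 180 − 63, so 117 cm³.
Infill deposited: 0.35 × 117 → 40.95 cm³.
Total extruded: 63 + 40.95 → 103.95 cm³.
Mass: 103.95 × 1.27 → 132.0165 g.
Cost = 132.0165 g / 1000 × $23.9/kg = $3.16.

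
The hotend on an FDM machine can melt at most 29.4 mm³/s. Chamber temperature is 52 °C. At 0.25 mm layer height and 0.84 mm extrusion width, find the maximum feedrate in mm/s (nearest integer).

140 mm/s

Bead cross-section: 0.25 × 0.84 → 0.21 mm².
Max speed = 29.4 / 0.21 = 140.00 ≈ 140 mm/s.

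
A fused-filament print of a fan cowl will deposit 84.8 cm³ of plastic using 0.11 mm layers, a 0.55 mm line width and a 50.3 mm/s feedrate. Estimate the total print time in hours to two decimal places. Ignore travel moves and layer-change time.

Extrusion cross-section = 0.11 × 0.55, so 0.0605 mm².
Path length: 84800 mm³ / 0.0605 mm² → 1401652.9 mm.
Print-move time = 1401652.9 / 50.3 = 27865.9 s.
27865.9 s = 7.74 hours.

7.74 hours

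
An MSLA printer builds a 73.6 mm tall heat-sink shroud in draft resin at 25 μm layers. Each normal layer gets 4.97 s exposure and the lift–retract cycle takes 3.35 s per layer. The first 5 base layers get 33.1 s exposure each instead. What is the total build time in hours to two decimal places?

6.84 hours

Number of layers: 73.6 / 0.025 → 2944 (rounded up).
Base layers = 5 × (33.1 + 3.35) = 182.25 s.
Remaining layers = 2939 × (4.97 + 3.35), so 24452.48 s.
Total = 182.25 + 24452.48 = 24634.73 s = 6.84 hours.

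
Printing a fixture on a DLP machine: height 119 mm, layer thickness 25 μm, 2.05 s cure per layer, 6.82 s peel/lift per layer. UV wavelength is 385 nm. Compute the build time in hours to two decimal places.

11.73 hours

Layers = ⌈119/0.025⌉ = 4760.
Each layer takes = 2.05 + 6.82 = 8.87 s.
Build time: 4760 × 8.87 s = 42221.2 s, i.e. 11.73 hours.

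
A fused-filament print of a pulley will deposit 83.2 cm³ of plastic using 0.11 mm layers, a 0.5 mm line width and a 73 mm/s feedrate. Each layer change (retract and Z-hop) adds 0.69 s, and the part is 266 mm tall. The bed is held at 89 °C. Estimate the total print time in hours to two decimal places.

6.22 hours

Bead cross-section: 0.11 × 0.5 → 0.055 mm².
Total extruded path = 83200/0.055 = 1512727.3 mm.
Extrusion time: 1512727.3 / 73 → 20722.3 s.
Layers = ⌈266/0.11⌉ = 2419.
Layer-change overhead = 2419 × 0.69, so 1669.11 s.
Total = 20722.3 + 1669.11 = 22391.41 s = 6.22 hours.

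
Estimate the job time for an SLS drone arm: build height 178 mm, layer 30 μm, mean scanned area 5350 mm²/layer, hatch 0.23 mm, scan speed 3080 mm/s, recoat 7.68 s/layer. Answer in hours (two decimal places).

Layers = ⌈178/0.03⌉ = 5934.
Scan path per layer = 5350 / 0.23, so 23260.9 mm.
Laser time per layer = 23260.9 / 3080 = 7.5522 s.
Per-layer time = 7.5522 + 7.68, so 15.2322 s.
Total: 5934 × 15.2322 s = 90387.8748 s → 25.11 hours.

25.11 hours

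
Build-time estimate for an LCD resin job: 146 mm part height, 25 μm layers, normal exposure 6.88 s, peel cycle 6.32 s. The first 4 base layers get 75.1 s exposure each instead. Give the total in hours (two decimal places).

21.49 hours

Number of layers: 146 / 0.025 → 5840 (rounded up).
Burn-in layers = 4 × (75.1 + 6.32), so 325.68 s.
Regular layers: 5836 × (6.88 + 6.32) → 77035.2 s.
Total = 325.68 + 77035.2 = 77360.88 s = 21.49 hours.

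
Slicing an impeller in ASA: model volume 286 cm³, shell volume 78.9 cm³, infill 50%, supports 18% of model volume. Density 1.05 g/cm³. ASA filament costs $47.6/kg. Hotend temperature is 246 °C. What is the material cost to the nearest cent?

$11.69

Volume inside the shell = 286 − 78.9, so 207.1 cm³.
Infill deposited: 0.50 × 207.1 → 103.55 cm³.
Support = 0.18 × 286 = 51.48 cm³.
Total printed volume = 78.9 + 103.55 + 51.48, so 233.93 cm³.
Mass: 233.93 × 1.05 → 245.6265 g.
At $47.6/kg: 245.6265/1000 × 47.6 = $11.69.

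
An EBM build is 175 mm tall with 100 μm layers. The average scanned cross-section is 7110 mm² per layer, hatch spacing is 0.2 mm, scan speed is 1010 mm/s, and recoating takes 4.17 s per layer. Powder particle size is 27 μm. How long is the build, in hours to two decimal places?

19.14 hours

Layer count = ceil(175 / 0.1) = 1750.
Scan path per layer: 7110 / 0.2 → 35550 mm.
Per-layer scan time = 35550 / 1010, so 35.198 s.
Time per layer = 35.198 + 4.17 = 39.368 s.
1750 layers × 39.368 s/layer = 68894 s, i.e. 19.14 hours.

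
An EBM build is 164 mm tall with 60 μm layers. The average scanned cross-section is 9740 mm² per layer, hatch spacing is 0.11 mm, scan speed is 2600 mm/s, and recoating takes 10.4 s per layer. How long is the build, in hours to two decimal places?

33.76 hours

Layer count = ceil(164 / 0.06) = 2734.
Per-layer scan distance = 9740 / 0.11 = 88545.5 mm.
Beam time per layer = 88545.5 / 2600 = 34.056 s.
Time per layer = 34.056 + 10.4, so 44.456 s.
Build time = 2734 × 44.456 = 121542.704 s = 33.76 hours.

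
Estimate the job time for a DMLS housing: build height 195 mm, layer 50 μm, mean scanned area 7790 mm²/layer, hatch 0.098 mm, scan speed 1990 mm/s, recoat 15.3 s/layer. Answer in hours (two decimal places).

59.85 hours

Layer count = ceil(195 / 0.05) = 3900.
Hatch length per layer = 7790 / 0.098 = 79489.8 mm.
Laser time per layer = 79489.8 / 1990, so 39.9446 s.
Layer cycle = 39.9446 + 15.3, so 55.2446 s.
3900 layers × 55.2446 s/layer = 215453.94 s, i.e. 59.85 hours.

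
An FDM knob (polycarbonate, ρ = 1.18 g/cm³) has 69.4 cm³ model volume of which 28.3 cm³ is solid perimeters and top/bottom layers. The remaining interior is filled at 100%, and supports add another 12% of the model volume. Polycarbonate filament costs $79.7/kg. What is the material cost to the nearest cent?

Infill region: 69.4 − 28.3 → 41.1 cm³.
Infill deposited = 1.00 × 41.1 = 41.1 cm³.
Support: 0.12 × 69.4 → 8.328 cm³.
Deposited volume = 28.3 + 41.1 + 8.328, so 77.728 cm³.
Mass = 77.728 × 1.18, so 91.71904 g.
Cost = 91.71904 g / 1000 × $79.7/kg = $7.31.

$7.31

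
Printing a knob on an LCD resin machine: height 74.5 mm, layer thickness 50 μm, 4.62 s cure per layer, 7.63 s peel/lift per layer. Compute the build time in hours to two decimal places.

5.07 hours

Layers = ⌈74.5/0.05⌉ = 1490.
Each layer takes = 4.62 + 7.63, so 12.25 s.
Total = 1490 × 12.25 = 18252.5 s = 5.07 hours.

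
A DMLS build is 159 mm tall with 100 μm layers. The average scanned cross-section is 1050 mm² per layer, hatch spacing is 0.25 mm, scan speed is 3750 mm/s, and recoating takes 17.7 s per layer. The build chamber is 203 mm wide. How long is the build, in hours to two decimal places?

8.31 hours

Number of layers: 159 / 0.1 → 1590 (rounded up).
Scan path per layer = 1050 / 0.25 = 4200 mm.
Scan time per layer = 4200 / 3750 = 1.12 s.
Per-layer time: 1.12 + 17.7 → 18.82 s.
Total: 1590 × 18.82 s = 29923.8 s → 8.31 hours.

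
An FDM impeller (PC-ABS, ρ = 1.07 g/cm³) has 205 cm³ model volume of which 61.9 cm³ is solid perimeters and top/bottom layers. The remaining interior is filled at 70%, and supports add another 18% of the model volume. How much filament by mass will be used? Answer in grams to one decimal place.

Infill region = 205 − 61.9, so 143.1 cm³.
Infill deposited = 0.70 × 143.1, so 100.17 cm³.
Support: 0.18 × 205 → 36.9 cm³.
Deposited volume: 61.9 + 100.17 + 36.9 → 198.97 cm³.
Mass = 198.97 × 1.07, so 212.8979 g.

212.9 g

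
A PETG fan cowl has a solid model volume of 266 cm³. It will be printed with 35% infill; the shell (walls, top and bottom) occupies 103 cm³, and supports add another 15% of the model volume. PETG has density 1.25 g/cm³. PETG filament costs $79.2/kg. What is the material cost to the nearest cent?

$19.80

Interior volume: 266 − 103 → 163 cm³.
Infill deposited: 0.35 × 163 → 57.05 cm³.
Support = 0.15 × 266 = 39.9 cm³.
Deposited volume = 103 + 57.05 + 39.9, so 199.95 cm³.
Mass = 199.95 × 1.25, so 249.9375 g.
Cost = 249.9375 g / 1000 × $79.2/kg = $19.80.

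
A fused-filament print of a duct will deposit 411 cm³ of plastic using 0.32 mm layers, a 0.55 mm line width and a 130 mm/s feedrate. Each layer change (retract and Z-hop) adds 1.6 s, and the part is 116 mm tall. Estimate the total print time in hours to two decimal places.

Extrusion cross-section = 0.32 × 0.55, so 0.176 mm².
Total extruded path = 411000/0.176 = 2335227.3 mm.
Time extruding = 2335227.3 / 130, so 17963.3 s.
Layers = ⌈116/0.32⌉ = 363.
Layer-change overhead: 363 × 1.6 → 580.8 s.
Altogether 17963.3 + 580.8 = 18544.1 s, i.e. 5.15 hours.

5.15 hours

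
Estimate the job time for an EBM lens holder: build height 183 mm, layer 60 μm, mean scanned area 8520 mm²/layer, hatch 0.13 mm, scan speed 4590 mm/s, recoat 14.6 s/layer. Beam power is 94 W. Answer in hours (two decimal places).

Layers = ⌈183/0.06⌉ = 3050.
Per-layer scan distance = 8520 / 0.13, so 65538.5 mm.
Scan time per layer: 65538.5 / 4590 → 14.2785 s.
Layer cycle = 14.2785 + 14.6, so 28.8785 s.
3050 layers × 28.8785 s/layer = 88079.425 s, i.e. 24.47 hours.

24.47 hours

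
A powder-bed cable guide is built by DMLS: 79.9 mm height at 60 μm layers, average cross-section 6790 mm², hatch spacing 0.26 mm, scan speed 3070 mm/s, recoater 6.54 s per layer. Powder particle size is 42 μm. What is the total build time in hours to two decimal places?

Layer count = ceil(79.9 / 0.06) = 1332.
Per-layer scan distance = 6790 / 0.26, so 26115.4 mm.
Scan time per layer = 26115.4 / 3070 = 8.5066 s.
Layer cycle = 8.5066 + 6.54 = 15.0466 s.
1332 layers × 15.0466 s/layer = 20042.0712 s, i.e. 5.57 hours.

5.57 hours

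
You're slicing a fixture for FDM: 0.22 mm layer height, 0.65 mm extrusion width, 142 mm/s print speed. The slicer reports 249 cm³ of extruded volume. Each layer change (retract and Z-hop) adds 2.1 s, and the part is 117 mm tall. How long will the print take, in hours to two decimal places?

3.72 hours

Line area: 0.22 × 0.65 → 0.143 mm².
Toolpath length = 249 cm³ / 0.143 mm² = 249000 / 0.143 = 1741258.7 mm.
Extrusion time = 1741258.7 / 142 = 12262.4 s.
Layer count = ceil(117 / 0.22) = 532.
Z-hop total = 532 × 2.1, so 1117.2 s.
Total = 12262.4 + 1117.2 = 13379.6 s = 3.72 hours.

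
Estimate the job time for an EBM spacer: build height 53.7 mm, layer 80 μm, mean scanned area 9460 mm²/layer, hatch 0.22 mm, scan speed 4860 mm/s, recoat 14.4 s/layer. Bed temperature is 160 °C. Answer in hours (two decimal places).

4.34 hours

Layers = ⌈53.7/0.08⌉ = 672.
Hatch length per layer = 9460 / 0.22, so 43000 mm.
Per-layer scan time = 43000 / 4860, so 8.8477 s.
Per-layer time = 8.8477 + 14.4 = 23.2477 s.
Total: 672 × 23.2477 s = 15622.4544 s → 4.34 hours.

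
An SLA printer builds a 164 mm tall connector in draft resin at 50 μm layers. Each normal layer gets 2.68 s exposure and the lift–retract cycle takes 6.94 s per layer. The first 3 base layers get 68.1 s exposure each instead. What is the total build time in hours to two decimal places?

Number of layers: 164 / 0.05 → 3280 (rounded up).
Bottom layers = 3 × (68.1 + 6.94) = 225.12 s.
Normal layers: 3277 × (2.68 + 6.94) → 31524.74 s.
Total = 225.12 + 31524.74 = 31749.86 s = 8.82 hours.

8.82 hours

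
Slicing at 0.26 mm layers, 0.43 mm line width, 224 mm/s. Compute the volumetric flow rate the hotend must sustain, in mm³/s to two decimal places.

25.04

Extrusion cross-section: 0.26 × 0.43 → 0.1118 mm².
Q = v·A = 224 × 0.1118 = 25.04 mm³/s.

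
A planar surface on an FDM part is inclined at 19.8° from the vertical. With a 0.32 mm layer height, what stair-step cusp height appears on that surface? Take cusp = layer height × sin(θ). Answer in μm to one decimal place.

108.4 μm

Cusp = layer height × sin(19.8°) = 0.32 × 0.3387 = 0.108384 mm = 108.4 μm.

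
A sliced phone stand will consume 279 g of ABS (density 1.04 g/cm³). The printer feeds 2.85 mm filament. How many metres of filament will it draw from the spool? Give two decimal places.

Extruded volume: 279/1.04 = 268.2692 cm³ (268269.2 mm³).
Filament cross-section = π × (2.85/2)² = 6.3794 mm².
Length = 268269.2 / 6.3794 = 42052.42 mm = 42.05 m.

42.05 m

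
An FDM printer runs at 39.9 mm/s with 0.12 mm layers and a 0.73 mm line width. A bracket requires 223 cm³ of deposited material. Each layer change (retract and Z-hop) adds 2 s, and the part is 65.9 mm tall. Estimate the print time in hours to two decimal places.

18.03 hours

Line area = 0.12 × 0.73, so 0.0876 mm².
Total extruded path = 223000/0.0876 = 2545662.1 mm.
Time extruding = 2545662.1 / 39.9 = 63801.1 s.
Layers = ⌈65.9/0.12⌉ = 550.
Non-print overhead = 550 × 2 = 1100 s.
Altogether 63801.1 + 1100 = 64901.1 s, i.e. 18.03 hours.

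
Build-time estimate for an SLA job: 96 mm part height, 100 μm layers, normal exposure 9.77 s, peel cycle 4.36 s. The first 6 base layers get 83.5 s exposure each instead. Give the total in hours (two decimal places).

3.89 hours

Layer count = ceil(96 / 0.1) = 960.
Base layers = 6 × (83.5 + 4.36), so 527.16 s.
Remaining layers: 954 × (9.77 + 4.36) → 13480.02 s.
Total = 527.16 + 13480.02 = 14007.18 s = 3.89 hours.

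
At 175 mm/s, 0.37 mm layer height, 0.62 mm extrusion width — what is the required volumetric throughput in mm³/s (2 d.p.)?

A: 0.37 × 0.62 → 0.2294 mm².
Q = v·A = 175 × 0.2294 = 40.15 mm³/s.

40.15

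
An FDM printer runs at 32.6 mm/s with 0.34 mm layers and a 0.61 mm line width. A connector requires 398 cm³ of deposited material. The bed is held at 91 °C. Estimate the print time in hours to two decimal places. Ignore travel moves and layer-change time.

Line area = 0.34 × 0.61 = 0.2074 mm².
Total extruded path = 398000/0.2074 = 1918997.1 mm.
Print-move time = 1918997.1 / 32.6, so 58864.9 s.
58864.9 s = 16.35 hours.

16.35 hours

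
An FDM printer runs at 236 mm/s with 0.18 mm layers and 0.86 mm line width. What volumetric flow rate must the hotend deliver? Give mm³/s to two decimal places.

36.53

Bead cross-section = 0.18 × 0.86, so 0.1548 mm².
Q = v·A = 236 × 0.1548 = 36.53 mm³/s.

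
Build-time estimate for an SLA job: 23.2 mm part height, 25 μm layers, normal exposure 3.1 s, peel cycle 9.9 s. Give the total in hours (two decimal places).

Layer count = ceil(23.2 / 0.025) = 928.
Each layer takes: 3.1 + 9.9 → 13 s.
Build time: 928 × 13 s = 12064 s, i.e. 3.35 hours.

3.35 hours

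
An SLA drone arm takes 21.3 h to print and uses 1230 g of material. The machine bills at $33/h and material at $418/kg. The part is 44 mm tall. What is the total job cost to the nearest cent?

Machine cost = 33 × 21.3, so $702.90.
Feedstock cost = 418 × 1230/1000, so $514.14.
Job cost: 702.90 + 514.14 = $1217.04.

$1217.04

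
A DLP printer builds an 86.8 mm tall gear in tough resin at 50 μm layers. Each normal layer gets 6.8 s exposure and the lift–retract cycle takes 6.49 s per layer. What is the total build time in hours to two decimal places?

6.41 hours

Layer count = ceil(86.8 / 0.05) = 1736.
Per-layer time = 6.8 + 6.49, so 13.29 s.
Build time: 1736 × 13.29 s = 23071.44 s, i.e. 6.41 hours.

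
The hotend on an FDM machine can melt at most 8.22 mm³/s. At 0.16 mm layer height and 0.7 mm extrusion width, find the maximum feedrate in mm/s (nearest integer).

73 mm/s

Extrusion cross-section = 0.16 × 0.7 = 0.112 mm².
v_max = Q/A = 8.22/0.112 = 73.39 mm/s → 73 mm/s.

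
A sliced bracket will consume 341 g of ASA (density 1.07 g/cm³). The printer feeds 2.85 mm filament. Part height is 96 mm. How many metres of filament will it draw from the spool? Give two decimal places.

49.96 m

Extruded volume: 341/1.07 = 318.6916 cm³ (318691.6 mm³).
A = π r² = π × 1.425² = 6.3794 mm².
Length = 318691.6 / 6.3794 = 49956.36 mm = 49.96 m.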